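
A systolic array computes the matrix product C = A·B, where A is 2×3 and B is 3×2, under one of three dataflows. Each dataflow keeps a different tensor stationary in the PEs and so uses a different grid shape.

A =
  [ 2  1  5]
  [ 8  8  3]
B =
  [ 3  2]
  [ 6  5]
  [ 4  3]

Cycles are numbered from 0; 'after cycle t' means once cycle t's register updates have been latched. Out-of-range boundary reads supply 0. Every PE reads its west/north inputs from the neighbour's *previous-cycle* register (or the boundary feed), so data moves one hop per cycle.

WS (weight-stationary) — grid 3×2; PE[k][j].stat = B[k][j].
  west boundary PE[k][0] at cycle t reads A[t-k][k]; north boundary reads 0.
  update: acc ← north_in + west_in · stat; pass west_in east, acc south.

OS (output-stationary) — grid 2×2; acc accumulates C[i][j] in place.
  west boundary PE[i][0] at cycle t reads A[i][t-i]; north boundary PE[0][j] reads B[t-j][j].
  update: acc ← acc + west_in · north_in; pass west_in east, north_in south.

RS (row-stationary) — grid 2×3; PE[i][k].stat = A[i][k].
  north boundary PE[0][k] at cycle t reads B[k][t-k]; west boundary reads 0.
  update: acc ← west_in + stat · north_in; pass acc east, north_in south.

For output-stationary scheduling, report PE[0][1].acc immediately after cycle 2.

PE[0][1].acc = 9

OS on a 2×2 grid — tracing PE[0][1] and its feeders:
  after 0 — PE[0][0] acc=6, pass-E 2, pass-S 3
  after 0 — PE[0][1] acc=0, pass-E 0, pass-S 0
  after 1 — PE[0][0] acc=12, pass-E 1, pass-S 6
  after 1 — PE[0][1] acc=4, pass-E 2, pass-S 2
  after 2 — PE[0][0] acc=32, pass-E 5, pass-S 4
  after 2 — PE[0][1] acc=9, pass-E 1, pass-S 5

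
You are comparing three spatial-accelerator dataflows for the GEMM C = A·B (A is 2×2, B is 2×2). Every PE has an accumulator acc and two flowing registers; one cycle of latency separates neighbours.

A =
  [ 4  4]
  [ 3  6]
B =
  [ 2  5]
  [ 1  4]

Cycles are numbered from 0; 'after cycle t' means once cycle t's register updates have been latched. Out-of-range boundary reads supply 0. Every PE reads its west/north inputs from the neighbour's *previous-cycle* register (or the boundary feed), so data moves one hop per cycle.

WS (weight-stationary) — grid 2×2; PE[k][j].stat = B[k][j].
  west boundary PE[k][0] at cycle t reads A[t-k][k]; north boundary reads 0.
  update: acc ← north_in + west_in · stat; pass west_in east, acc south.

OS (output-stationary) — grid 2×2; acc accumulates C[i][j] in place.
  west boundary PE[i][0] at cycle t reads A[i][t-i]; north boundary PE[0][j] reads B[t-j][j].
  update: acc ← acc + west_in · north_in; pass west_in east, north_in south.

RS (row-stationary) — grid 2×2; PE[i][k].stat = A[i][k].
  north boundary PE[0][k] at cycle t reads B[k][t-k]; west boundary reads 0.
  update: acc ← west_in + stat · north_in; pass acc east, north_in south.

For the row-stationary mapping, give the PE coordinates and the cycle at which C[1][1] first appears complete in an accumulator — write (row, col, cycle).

Under RS, C[1][1] lands at PE[1][1]:
  [0] (1,1) acc=0 (h:0 v:0)
  [1] (1,1) acc=0 (h:0 v:0)
  [2] (1,1) acc=12 (h:12 v:1)
  [3] (1,1) acc=39 (h:39 v:4)

(row, col, cycle) = (1, 1, 3)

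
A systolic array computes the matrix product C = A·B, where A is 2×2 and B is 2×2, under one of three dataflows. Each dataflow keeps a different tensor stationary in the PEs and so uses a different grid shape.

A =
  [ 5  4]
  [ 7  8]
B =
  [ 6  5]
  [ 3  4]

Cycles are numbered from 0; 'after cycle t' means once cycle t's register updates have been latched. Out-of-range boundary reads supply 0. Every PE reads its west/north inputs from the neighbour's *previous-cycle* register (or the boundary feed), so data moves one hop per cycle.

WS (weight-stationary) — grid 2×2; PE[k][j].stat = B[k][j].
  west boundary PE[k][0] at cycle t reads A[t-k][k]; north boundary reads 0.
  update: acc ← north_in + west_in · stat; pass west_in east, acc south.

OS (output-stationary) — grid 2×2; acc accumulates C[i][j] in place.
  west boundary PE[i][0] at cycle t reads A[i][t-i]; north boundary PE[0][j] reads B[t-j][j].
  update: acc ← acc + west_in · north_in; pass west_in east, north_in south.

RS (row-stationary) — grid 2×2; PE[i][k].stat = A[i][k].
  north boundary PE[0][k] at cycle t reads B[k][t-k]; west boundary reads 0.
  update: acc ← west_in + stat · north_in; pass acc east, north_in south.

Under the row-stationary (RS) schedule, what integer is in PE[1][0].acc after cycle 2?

PE[1][0].acc = 35

RS 2×2: PE[1][0] cycle-by-cycle (with neighbour feeds):
  after 0 — PE[0][0] acc=30, pass-E 30, pass-S 6
  after 0 — PE[1][0] acc=0, pass-E 0, pass-S 0
  after 1 — PE[0][0] acc=25, pass-E 25, pass-S 5
  after 1 — PE[1][0] acc=42, pass-E 42, pass-S 6
  after 2 — PE[0][0] acc=0, pass-E 0, pass-S 0
  after 2 — PE[1][0] acc=35, pass-E 35, pass-S 5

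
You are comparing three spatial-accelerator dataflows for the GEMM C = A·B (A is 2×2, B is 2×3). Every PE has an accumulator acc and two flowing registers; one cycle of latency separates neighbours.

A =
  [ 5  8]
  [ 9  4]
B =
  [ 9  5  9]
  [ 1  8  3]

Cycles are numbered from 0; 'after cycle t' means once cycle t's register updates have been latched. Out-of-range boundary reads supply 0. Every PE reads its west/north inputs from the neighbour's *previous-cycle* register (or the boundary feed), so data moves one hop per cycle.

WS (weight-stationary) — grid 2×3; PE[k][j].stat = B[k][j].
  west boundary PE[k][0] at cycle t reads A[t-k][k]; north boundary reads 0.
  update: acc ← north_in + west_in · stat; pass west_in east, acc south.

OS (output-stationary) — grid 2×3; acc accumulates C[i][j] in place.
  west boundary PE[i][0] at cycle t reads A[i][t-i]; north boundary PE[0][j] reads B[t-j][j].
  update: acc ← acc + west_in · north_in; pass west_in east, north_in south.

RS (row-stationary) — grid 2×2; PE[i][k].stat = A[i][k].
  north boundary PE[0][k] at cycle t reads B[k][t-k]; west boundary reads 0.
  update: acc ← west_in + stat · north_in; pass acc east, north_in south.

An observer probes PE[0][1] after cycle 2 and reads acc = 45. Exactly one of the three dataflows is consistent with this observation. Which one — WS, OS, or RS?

WS (2×3 grid), PE[0][1]:
  step 0 · PE0,1: acc=0; fwd→0 fwd↓0
  step 1 · PE0,1: acc=25; fwd→5 fwd↓25
  step 2 · PE0,1: acc=45; fwd→9 fwd↓45
OS (2×3 grid), PE[0][1]:
  step 0 · PE0,1: acc=0; fwd→0 fwd↓0
  step 1 · PE0,1: acc=25; fwd→5 fwd↓5
  step 2 · PE0,1: acc=89; fwd→8 fwd↓8
RS (2×2 grid), PE[0][1]:
  step 0 · PE0,1: acc=0; fwd→0 fwd↓0
  step 1 · PE0,1: acc=53; fwd→53 fwd↓1
  step 2 · PE0,1: acc=89; fwd→89 fwd↓8

dataflow = WS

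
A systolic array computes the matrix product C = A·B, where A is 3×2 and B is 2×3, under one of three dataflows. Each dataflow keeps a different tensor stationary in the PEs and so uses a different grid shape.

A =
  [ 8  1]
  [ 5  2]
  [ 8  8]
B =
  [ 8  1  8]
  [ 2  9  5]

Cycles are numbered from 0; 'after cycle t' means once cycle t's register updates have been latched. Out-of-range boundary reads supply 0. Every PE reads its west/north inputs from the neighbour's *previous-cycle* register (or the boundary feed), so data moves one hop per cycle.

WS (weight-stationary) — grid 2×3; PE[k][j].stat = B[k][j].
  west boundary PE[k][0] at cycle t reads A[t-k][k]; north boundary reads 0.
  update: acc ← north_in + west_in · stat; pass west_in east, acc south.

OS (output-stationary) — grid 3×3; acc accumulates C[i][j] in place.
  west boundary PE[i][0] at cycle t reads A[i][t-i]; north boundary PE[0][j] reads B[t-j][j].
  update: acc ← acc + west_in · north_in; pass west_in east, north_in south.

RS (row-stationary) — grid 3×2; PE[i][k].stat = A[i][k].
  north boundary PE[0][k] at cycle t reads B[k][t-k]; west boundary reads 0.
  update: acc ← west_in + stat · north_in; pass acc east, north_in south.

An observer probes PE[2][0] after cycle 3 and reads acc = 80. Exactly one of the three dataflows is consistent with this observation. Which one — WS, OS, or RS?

WS (2×3): PE[2][0] does not exist.
OS [3×3] PE[2][0] across cycles:
  0: (2,0).acc=0  regs=<0,0>
  1: (2,0).acc=0  regs=<0,0>
  2: (2,0).acc=64  regs=<8,8>
  3: (2,0).acc=80  regs=<8,2>
RS [3×2] PE[2][0] across cycles:
  0: (2,0).acc=0  regs=<0,0>
  1: (2,0).acc=0  regs=<0,0>
  2: (2,0).acc=64  regs=<64,8>
  3: (2,0).acc=8  regs=<8,1>

dataflow = OS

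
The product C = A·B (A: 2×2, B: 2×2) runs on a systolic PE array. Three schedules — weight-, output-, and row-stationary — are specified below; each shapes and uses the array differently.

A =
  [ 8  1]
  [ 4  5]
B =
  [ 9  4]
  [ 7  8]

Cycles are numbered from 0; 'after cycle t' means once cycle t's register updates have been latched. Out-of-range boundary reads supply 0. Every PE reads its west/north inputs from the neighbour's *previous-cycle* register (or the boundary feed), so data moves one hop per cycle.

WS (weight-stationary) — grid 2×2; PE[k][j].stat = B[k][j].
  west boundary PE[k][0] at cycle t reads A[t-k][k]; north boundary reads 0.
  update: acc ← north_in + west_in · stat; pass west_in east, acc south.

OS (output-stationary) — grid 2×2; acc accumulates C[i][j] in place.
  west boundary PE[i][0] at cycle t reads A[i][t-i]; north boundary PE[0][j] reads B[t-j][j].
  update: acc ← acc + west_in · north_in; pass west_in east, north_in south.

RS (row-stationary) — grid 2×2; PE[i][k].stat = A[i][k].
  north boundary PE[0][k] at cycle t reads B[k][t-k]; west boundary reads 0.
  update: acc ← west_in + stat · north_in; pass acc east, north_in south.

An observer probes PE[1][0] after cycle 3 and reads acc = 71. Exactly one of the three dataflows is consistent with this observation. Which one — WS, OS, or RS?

WS [2×2] PE[1][0] across cycles:
  @0  [1,0]  acc 0  |  →0  ↓0
  @1  [1,0]  acc 79  |  →1  ↓79
  @2  [1,0]  acc 71  |  →5  ↓71
  @3  [1,0]  acc 0  |  →0  ↓0
OS [2×2] PE[1][0] across cycles:
  @0  [1,0]  acc 0  |  →0  ↓0
  @1  [1,0]  acc 36  |  →4  ↓9
  @2  [1,0]  acc 71  |  →5  ↓7
  @3  [1,0]  acc 71  |  →0  ↓0
RS [2×2] PE[1][0] across cycles:
  @0  [1,0]  acc 0  |  →0  ↓0
  @1  [1,0]  acc 36  |  →36  ↓9
  @2  [1,0]  acc 16  |  →16  ↓4
  @3  [1,0]  acc 0  |  →0  ↓0

dataflow = OS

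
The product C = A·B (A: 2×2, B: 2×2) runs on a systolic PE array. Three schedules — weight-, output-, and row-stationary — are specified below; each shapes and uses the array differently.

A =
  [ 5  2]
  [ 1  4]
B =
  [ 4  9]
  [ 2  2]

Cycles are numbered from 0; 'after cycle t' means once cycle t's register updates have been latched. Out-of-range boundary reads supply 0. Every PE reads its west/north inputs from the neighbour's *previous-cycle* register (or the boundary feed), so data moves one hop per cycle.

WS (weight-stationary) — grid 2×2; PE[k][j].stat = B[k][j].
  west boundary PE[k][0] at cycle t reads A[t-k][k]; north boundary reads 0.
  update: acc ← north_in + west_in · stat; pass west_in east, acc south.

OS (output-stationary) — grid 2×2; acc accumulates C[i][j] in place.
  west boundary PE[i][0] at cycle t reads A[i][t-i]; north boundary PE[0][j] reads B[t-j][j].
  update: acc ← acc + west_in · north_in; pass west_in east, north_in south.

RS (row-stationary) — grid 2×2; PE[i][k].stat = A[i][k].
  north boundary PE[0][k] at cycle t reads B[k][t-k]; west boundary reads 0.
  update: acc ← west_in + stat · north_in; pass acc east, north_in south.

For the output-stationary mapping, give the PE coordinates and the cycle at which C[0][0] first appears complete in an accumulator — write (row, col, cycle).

Under OS, C[0][0] lands at PE[0][0]:
  cycle 0: PE[0][0] → acc 20, east 5, south 4
  cycle 1: PE[0][0] → acc 24, east 2, south 2

(row, col, cycle) = (0, 0, 1)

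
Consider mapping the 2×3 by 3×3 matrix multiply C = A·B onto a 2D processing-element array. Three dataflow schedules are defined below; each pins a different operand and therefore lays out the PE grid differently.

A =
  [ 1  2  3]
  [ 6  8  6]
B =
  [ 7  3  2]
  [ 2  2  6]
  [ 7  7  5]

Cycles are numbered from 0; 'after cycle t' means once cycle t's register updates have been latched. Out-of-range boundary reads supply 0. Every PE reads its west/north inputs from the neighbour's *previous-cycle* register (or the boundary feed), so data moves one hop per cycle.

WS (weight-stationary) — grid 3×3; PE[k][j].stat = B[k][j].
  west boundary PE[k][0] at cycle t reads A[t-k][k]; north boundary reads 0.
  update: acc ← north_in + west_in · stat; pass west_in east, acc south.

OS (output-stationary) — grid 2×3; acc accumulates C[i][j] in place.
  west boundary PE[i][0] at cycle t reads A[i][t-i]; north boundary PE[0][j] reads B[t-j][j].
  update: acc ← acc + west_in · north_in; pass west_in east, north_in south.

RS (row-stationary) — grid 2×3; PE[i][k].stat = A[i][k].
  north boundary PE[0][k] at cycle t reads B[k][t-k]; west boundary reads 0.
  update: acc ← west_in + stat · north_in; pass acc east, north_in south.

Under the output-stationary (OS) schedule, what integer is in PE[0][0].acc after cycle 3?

OS 2×3: PE[0][0] cycle-by-cycle (with neighbour feeds):
  cycle 0: PE[0][0] → acc 7, east 1, south 7
  cycle 1: PE[0][0] → acc 11, east 2, south 2
  cycle 2: PE[0][0] → acc 32, east 3, south 7
  cycle 3: PE[0][0] → acc 32, east 0, south 0

PE[0][0].acc = 32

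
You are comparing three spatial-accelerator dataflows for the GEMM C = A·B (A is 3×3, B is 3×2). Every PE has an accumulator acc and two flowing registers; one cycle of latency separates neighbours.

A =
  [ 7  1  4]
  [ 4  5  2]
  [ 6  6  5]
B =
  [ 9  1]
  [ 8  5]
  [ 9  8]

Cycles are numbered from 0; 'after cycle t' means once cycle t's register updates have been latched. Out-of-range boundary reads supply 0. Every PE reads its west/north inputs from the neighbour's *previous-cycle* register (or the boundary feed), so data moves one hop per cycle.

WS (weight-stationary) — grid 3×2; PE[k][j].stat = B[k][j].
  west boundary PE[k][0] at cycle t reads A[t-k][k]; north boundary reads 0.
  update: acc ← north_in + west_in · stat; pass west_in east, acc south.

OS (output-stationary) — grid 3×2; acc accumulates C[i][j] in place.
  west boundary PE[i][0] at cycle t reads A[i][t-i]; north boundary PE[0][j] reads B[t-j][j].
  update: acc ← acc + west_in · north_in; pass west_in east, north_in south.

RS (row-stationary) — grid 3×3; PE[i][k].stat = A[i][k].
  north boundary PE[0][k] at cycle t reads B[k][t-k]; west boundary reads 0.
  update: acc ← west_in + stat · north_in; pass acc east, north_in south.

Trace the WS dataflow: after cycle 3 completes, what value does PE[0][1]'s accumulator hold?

Tracing WS — 3×2 array, target PE[0][1]:
  after 0 — PE[0][0] acc=63, pass-E 7, pass-S 63
  after 0 — PE[0][1] acc=0, pass-E 0, pass-S 0
  after 1 — PE[0][0] acc=36, pass-E 4, pass-S 36
  after 1 — PE[0][1] acc=7, pass-E 7, pass-S 7
  after 2 — PE[0][0] acc=54, pass-E 6, pass-S 54
  after 2 — PE[0][1] acc=4, pass-E 4, pass-S 4
  after 3 — PE[0][0] acc=0, pass-E 0, pass-S 0
  after 3 — PE[0][1] acc=6, pass-E 6, pass-S 6

PE[0][1].acc = 6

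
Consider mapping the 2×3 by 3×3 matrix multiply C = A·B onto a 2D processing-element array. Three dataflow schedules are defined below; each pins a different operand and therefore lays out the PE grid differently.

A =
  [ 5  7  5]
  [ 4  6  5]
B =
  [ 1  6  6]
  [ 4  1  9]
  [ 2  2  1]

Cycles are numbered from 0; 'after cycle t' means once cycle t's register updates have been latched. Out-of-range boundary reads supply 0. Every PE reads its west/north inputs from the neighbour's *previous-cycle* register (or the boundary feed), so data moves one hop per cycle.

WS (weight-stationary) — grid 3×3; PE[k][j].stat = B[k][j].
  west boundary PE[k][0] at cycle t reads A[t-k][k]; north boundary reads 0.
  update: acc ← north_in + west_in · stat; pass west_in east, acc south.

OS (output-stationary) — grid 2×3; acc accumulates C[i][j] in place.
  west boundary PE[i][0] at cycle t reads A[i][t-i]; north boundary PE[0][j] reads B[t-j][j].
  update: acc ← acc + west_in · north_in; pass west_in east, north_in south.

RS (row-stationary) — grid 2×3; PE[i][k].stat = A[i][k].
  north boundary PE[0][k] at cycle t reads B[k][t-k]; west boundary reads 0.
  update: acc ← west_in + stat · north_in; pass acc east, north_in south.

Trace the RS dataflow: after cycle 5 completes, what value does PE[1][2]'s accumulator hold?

RS 2×3: PE[1][2] cycle-by-cycle (with neighbour feeds):
  c0 r0c2: 0 / 0 / 0
  c0 r1c1: 0 / 0 / 0
  c0 r1c2: 0 / 0 / 0
  c1 r0c2: 0 / 0 / 0
  c1 r1c1: 0 / 0 / 0
  c1 r1c2: 0 / 0 / 0
  c2 r0c2: 43 / 43 / 2
  c2 r1c1: 28 / 28 / 4
  c2 r1c2: 0 / 0 / 0
  c3 r0c2: 47 / 47 / 2
  c3 r1c1: 30 / 30 / 1
  c3 r1c2: 38 / 38 / 2
  c4 r0c2: 98 / 98 / 1
  c4 r1c1: 78 / 78 / 9
  c4 r1c2: 40 / 40 / 2
  c5 r0c2: 0 / 0 / 0
  c5 r1c1: 0 / 0 / 0
  c5 r1c2: 83 / 83 / 1

PE[1][2].acc = 83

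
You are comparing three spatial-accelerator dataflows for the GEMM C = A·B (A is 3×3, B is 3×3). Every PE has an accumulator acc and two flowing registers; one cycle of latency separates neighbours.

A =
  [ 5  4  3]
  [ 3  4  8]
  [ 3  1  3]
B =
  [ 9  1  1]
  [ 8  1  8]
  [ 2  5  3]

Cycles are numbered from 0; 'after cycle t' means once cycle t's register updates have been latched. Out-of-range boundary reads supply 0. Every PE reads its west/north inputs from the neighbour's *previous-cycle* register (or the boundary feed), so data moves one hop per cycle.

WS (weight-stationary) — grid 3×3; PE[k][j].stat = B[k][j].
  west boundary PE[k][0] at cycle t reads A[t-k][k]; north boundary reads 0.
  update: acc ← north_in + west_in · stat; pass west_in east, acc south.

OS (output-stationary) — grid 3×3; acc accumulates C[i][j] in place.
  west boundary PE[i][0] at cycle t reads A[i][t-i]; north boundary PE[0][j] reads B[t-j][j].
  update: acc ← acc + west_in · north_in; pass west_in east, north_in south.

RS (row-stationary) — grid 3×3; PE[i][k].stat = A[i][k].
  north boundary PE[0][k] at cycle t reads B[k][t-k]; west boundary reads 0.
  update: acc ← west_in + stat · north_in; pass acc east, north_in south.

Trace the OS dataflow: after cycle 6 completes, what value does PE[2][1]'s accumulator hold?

OS on a 3×3 grid — tracing PE[2][1] and its feeders:
  0: (1,1).acc=0  regs=<0,0>
  0: (2,0).acc=0  regs=<0,0>
  0: (2,1).acc=0  regs=<0,0>
  1: (1,1).acc=0  regs=<0,0>
  1: (2,0).acc=0  regs=<0,0>
  1: (2,1).acc=0  regs=<0,0>
  2: (1,1).acc=3  regs=<3,1>
  2: (2,0).acc=27  regs=<3,9>
  2: (2,1).acc=0  regs=<0,0>
  3: (1,1).acc=7  regs=<4,1>
  3: (2,0).acc=35  regs=<1,8>
  3: (2,1).acc=3  regs=<3,1>
  4: (1,1).acc=47  regs=<8,5>
  4: (2,0).acc=41  regs=<3,2>
  4: (2,1).acc=4  regs=<1,1>
  5: (1,1).acc=47  regs=<0,0>
  5: (2,0).acc=41  regs=<0,0>
  5: (2,1).acc=19  regs=<3,5>
  6: (1,1).acc=47  regs=<0,0>
  6: (2,0).acc=41  regs=<0,0>
  6: (2,1).acc=19  regs=<0,0>

PE[2][1].acc = 19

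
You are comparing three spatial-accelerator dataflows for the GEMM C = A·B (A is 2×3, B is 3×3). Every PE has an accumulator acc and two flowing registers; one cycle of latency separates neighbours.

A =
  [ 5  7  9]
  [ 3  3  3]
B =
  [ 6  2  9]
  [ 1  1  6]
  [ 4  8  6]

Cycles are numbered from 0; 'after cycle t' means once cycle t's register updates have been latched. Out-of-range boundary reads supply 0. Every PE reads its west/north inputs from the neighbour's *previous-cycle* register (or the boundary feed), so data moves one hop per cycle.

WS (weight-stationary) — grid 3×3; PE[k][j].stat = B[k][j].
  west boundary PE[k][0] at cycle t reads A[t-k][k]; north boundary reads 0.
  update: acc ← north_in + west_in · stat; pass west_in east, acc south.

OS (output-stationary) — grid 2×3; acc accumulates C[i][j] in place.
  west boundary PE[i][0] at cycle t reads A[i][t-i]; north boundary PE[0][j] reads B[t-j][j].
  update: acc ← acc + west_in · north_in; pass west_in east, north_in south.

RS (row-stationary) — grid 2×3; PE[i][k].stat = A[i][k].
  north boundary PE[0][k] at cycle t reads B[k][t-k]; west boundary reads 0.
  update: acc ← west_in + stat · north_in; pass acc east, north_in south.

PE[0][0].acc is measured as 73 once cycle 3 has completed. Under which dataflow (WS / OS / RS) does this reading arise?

WS [3×3] PE[0][0] across cycles:
  step 0 · PE0,0: acc=30; fwd→5 fwd↓30
  step 1 · PE0,0: acc=18; fwd→3 fwd↓18
  step 2 · PE0,0: acc=0; fwd→0 fwd↓0
  step 3 · PE0,0: acc=0; fwd→0 fwd↓0
OS [2×3] PE[0][0] across cycles:
  step 0 · PE0,0: acc=30; fwd→5 fwd↓6
  step 1 · PE0,0: acc=37; fwd→7 fwd↓1
  step 2 · PE0,0: acc=73; fwd→9 fwd↓4
  step 3 · PE0,0: acc=73; fwd→0 fwd↓0
RS [2×3] PE[0][0] across cycles:
  step 0 · PE0,0: acc=30; fwd→30 fwd↓6
  step 1 · PE0,0: acc=10; fwd→10 fwd↓2
  step 2 · PE0,0: acc=45; fwd→45 fwd↓9
  step 3 · PE0,0: acc=0; fwd→0 fwd↓0

dataflow = OS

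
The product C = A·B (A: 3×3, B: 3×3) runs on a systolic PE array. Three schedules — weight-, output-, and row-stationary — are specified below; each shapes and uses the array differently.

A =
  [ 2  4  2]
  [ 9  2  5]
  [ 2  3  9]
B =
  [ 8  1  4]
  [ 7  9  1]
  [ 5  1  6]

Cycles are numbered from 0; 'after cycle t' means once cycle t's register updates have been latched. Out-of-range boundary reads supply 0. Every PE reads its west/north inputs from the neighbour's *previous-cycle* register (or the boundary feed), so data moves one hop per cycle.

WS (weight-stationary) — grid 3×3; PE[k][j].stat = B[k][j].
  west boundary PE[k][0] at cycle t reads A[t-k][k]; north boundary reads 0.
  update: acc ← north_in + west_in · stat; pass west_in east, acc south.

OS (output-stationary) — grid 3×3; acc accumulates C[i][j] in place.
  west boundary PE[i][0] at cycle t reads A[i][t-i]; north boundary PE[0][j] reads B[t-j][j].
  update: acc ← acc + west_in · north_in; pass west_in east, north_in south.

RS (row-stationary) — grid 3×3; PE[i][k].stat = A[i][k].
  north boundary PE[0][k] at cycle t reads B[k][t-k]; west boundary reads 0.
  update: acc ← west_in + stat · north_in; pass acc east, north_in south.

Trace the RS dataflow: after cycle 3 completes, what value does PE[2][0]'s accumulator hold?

RS (3×3). Following PE[2][0] plus its west/north inputs:
  after 0 — PE[1][0] acc=0, pass-E 0, pass-S 0
  after 0 — PE[2][0] acc=0, pass-E 0, pass-S 0
  after 1 — PE[1][0] acc=72, pass-E 72, pass-S 8
  after 1 — PE[2][0] acc=0, pass-E 0, pass-S 0
  after 2 — PE[1][0] acc=9, pass-E 9, pass-S 1
  after 2 — PE[2][0] acc=16, pass-E 16, pass-S 8
  after 3 — PE[1][0] acc=36, pass-E 36, pass-S 4
  after 3 — PE[2][0] acc=2, pass-E 2, pass-S 1

PE[2][0].acc = 2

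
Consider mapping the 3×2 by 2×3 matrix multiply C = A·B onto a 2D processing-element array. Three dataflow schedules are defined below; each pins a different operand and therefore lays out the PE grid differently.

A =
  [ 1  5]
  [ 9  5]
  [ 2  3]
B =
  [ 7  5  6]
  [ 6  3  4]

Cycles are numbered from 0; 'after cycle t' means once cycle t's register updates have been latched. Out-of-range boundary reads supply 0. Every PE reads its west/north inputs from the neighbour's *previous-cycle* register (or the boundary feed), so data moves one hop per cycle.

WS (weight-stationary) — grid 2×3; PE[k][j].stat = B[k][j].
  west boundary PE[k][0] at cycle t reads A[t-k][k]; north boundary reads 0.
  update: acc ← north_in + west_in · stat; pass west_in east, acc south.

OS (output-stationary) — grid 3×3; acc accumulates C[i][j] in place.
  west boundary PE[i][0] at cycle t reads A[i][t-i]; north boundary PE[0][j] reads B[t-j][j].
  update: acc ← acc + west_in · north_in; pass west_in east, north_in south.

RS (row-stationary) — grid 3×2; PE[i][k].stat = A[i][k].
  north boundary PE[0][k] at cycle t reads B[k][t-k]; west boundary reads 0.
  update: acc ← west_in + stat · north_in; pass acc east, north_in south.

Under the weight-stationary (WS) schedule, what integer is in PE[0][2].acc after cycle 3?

WS 2×3: PE[0][2] cycle-by-cycle (with neighbour feeds):
  @0  [0,1]  acc 0  |  →0  ↓0
  @0  [0,2]  acc 0  |  →0  ↓0
  @1  [0,1]  acc 5  |  →1  ↓5
  @1  [0,2]  acc 0  |  →0  ↓0
  @2  [0,1]  acc 45  |  →9  ↓45
  @2  [0,2]  acc 6  |  →1  ↓6
  @3  [0,1]  acc 10  |  →2  ↓10
  @3  [0,2]  acc 54  |  →9  ↓54

PE[0][2].acc = 54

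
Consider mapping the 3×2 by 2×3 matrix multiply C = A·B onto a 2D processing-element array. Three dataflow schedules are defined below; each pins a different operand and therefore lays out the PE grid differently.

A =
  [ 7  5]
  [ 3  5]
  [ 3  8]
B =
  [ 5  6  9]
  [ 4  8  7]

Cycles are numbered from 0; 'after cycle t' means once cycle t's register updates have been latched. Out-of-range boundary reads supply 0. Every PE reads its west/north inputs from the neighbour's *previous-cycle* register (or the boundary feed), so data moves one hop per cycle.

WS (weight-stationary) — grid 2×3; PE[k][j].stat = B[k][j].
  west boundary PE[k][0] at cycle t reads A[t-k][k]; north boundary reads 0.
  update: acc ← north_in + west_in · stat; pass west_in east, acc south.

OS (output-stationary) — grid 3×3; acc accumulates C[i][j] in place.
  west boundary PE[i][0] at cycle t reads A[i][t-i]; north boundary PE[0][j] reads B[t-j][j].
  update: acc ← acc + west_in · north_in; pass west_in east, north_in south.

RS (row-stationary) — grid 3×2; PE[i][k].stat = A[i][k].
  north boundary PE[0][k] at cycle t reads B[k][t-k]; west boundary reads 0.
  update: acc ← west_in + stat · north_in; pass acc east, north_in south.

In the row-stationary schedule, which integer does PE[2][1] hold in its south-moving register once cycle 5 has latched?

register = 7

RS 3×2: PE[2][1] cycle-by-cycle (with neighbour feeds):
  [0] (1,1) acc=0 (h:0 v:0)
  [0] (2,0) acc=0 (h:0 v:0)
  [0] (2,1) acc=0 (h:0 v:0)
  [1] (1,1) acc=0 (h:0 v:0)
  [1] (2,0) acc=0 (h:0 v:0)
  [1] (2,1) acc=0 (h:0 v:0)
  [2] (1,1) acc=35 (h:35 v:4)
  [2] (2,0) acc=15 (h:15 v:5)
  [2] (2,1) acc=0 (h:0 v:0)
  [3] (1,1) acc=58 (h:58 v:8)
  [3] (2,0) acc=18 (h:18 v:6)
  [3] (2,1) acc=47 (h:47 v:4)
  [4] (1,1) acc=62 (h:62 v:7)
  [4] (2,0) acc=27 (h:27 v:9)
  [4] (2,1) acc=82 (h:82 v:8)
  [5] (1,1) acc=0 (h:0 v:0)
  [5] (2,0) acc=0 (h:0 v:0)
  [5] (2,1) acc=83 (h:83 v:7)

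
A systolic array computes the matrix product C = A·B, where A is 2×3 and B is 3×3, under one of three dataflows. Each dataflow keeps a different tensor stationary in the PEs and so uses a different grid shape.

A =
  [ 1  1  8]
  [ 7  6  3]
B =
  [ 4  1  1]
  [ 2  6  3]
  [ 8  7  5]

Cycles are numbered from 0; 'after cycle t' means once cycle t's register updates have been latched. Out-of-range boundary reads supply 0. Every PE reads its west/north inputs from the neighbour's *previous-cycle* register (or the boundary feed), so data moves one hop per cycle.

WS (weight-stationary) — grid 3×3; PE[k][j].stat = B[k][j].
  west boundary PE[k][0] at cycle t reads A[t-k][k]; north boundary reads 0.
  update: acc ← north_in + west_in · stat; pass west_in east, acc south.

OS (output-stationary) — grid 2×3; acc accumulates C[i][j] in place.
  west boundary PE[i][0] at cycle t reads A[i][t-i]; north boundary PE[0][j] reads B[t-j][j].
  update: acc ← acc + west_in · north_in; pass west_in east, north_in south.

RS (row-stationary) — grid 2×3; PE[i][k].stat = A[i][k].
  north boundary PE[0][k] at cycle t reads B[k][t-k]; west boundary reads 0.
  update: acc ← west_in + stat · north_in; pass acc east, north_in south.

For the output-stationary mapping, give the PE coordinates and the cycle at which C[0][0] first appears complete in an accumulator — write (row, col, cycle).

(row, col, cycle) = (0, 0, 2)

OS — PE[0][0] is where C[0][0] collects:
  t=0 PE[0][0]: acc=4 h=1 v=4
  t=1 PE[0][0]: acc=6 h=1 v=2
  t=2 PE[0][0]: acc=70 h=8 v=8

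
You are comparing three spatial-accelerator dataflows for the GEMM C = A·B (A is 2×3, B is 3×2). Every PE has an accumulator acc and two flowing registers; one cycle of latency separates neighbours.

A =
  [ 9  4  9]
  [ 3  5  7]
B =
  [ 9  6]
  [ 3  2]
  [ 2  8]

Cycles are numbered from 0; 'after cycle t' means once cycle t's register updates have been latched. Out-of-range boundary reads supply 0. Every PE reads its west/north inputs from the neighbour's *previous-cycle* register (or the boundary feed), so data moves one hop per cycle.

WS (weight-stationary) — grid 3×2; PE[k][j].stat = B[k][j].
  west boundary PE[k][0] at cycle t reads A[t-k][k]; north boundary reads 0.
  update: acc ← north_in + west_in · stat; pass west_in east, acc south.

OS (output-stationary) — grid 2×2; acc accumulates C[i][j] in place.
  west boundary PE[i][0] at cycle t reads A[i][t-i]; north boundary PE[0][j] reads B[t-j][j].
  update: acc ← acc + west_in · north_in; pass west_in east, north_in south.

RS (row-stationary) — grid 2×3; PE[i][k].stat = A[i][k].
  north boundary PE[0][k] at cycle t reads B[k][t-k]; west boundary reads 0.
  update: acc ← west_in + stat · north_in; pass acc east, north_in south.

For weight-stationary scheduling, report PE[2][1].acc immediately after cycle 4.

WS 3×2: PE[2][1] cycle-by-cycle (with neighbour feeds):
  [0] (1,1) acc=0 (h:0 v:0)
  [0] (2,0) acc=0 (h:0 v:0)
  [0] (2,1) acc=0 (h:0 v:0)
  [1] (1,1) acc=0 (h:0 v:0)
  [1] (2,0) acc=0 (h:0 v:0)
  [1] (2,1) acc=0 (h:0 v:0)
  [2] (1,1) acc=62 (h:4 v:62)
  [2] (2,0) acc=111 (h:9 v:111)
  [2] (2,1) acc=0 (h:0 v:0)
  [3] (1,1) acc=28 (h:5 v:28)
  [3] (2,0) acc=56 (h:7 v:56)
  [3] (2,1) acc=134 (h:9 v:134)
  [4] (1,1) acc=0 (h:0 v:0)
  [4] (2,0) acc=0 (h:0 v:0)
  [4] (2,1) acc=84 (h:7 v:84)

PE[2][1].acc = 84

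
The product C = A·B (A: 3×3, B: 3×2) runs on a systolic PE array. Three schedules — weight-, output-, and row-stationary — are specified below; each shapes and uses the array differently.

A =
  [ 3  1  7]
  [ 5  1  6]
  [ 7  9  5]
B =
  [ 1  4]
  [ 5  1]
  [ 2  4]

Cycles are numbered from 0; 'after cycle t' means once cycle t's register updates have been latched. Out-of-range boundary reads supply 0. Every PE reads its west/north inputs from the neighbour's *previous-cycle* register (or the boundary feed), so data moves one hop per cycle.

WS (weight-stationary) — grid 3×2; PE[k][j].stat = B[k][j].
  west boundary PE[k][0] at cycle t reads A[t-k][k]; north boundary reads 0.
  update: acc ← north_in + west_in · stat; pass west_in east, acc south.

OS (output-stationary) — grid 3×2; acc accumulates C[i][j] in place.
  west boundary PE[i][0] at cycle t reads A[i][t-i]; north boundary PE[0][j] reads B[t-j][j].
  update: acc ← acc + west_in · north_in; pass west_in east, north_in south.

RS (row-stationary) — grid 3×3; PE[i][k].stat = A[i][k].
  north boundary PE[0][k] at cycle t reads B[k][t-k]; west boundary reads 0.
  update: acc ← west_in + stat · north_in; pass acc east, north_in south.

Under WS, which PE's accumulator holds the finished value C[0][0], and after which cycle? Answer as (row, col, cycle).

(row, col, cycle) = (2, 0, 2)

WS: C[0][0] accumulates in PE[2][0]:
  c0 r2c0: 0 / 0 / 0
  c1 r2c0: 0 / 0 / 0
  c2 r2c0: 22 / 7 / 22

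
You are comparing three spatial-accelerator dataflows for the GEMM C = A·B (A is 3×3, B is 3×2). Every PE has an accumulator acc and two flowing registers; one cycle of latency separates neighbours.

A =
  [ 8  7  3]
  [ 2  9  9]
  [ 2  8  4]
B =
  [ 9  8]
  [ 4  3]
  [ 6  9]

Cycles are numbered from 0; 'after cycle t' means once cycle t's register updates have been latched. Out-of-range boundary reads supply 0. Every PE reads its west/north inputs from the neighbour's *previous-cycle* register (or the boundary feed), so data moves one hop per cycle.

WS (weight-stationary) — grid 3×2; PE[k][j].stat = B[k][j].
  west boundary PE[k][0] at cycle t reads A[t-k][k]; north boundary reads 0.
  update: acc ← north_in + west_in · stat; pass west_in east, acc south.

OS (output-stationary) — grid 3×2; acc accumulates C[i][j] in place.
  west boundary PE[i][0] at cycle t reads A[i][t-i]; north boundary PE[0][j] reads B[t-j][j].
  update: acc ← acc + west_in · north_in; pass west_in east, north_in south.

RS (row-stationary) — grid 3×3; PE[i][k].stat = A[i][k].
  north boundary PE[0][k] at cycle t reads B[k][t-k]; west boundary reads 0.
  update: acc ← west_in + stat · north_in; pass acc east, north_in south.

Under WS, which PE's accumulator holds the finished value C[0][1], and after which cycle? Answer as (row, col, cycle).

WS: C[0][1] accumulates in PE[2][1]:
  step 0 · PE2,1: acc=0; fwd→0 fwd↓0
  step 1 · PE2,1: acc=0; fwd→0 fwd↓0
  step 2 · PE2,1: acc=0; fwd→0 fwd↓0
  step 3 · PE2,1: acc=112; fwd→3 fwd↓112

(row, col, cycle) = (2, 1, 3)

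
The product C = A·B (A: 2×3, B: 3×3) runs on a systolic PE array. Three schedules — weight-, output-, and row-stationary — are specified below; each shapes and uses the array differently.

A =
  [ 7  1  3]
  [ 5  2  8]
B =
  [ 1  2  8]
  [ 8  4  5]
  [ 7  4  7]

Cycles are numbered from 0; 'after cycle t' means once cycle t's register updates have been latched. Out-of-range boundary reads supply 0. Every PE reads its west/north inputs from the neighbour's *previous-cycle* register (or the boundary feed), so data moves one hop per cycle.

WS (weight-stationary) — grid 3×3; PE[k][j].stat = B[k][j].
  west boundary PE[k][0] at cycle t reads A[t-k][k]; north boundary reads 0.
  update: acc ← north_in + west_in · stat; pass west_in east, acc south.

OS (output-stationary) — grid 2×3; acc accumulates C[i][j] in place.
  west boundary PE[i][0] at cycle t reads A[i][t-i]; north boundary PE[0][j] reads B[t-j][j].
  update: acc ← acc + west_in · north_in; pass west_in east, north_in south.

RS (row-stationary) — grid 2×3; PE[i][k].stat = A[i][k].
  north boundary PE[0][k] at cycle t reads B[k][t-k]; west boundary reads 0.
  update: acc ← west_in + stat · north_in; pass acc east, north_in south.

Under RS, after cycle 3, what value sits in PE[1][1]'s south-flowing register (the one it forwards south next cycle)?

register = 4

RS 2×3: PE[1][1] cycle-by-cycle (with neighbour feeds):
  c0 r0c1: 0 / 0 / 0
  c0 r1c0: 0 / 0 / 0
  c0 r1c1: 0 / 0 / 0
  c1 r0c1: 15 / 15 / 8
  c1 r1c0: 5 / 5 / 1
  c1 r1c1: 0 / 0 / 0
  c2 r0c1: 18 / 18 / 4
  c2 r1c0: 10 / 10 / 2
  c2 r1c1: 21 / 21 / 8
  c3 r0c1: 61 / 61 / 5
  c3 r1c0: 40 / 40 / 8
  c3 r1c1: 18 / 18 / 4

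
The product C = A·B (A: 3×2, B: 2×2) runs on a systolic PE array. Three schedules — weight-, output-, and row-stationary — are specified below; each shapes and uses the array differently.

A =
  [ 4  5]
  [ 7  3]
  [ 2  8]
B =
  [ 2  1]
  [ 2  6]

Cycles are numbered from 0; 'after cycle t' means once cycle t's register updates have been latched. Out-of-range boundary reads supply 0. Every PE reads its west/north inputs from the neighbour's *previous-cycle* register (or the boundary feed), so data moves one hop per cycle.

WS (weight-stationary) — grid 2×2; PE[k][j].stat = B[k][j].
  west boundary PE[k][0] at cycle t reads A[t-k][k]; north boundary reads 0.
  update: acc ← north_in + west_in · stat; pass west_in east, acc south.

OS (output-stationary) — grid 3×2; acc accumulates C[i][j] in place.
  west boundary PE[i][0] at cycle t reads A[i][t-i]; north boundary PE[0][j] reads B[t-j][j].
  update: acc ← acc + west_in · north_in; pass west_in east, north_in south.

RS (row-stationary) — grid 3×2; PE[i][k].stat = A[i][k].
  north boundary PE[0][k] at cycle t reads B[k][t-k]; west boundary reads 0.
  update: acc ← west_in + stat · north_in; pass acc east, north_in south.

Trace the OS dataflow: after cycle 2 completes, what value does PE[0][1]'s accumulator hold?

PE[0][1].acc = 34

OS (3×2). Following PE[0][1] plus its west/north inputs:
  0: (0,0).acc=8  regs=<4,2>
  0: (0,1).acc=0  regs=<0,0>
  1: (0,0).acc=18  regs=<5,2>
  1: (0,1).acc=4  regs=<4,1>
  2: (0,0).acc=18  regs=<0,0>
  2: (0,1).acc=34  regs=<5,6>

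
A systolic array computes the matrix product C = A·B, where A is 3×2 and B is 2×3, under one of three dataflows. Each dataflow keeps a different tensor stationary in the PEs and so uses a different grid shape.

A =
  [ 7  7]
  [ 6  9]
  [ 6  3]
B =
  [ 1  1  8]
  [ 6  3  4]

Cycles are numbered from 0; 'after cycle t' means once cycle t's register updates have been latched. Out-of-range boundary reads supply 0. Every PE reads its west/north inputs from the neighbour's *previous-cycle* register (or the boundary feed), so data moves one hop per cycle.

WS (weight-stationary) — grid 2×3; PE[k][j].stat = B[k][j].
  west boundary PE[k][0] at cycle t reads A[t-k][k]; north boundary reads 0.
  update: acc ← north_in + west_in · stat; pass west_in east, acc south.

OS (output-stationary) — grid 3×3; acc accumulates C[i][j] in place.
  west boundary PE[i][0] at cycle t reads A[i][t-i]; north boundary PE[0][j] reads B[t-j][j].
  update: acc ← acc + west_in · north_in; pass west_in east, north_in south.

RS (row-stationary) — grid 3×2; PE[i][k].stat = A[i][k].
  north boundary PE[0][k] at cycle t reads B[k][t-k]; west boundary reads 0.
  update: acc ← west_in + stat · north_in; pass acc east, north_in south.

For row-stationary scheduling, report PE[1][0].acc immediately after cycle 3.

PE[1][0].acc = 48

RS on a 3×2 grid — tracing PE[1][0] and its feeders:
  cycle 0: PE[0][0] → acc 7, east 7, south 1
  cycle 0: PE[1][0] → acc 0, east 0, south 0
  cycle 1: PE[0][0] → acc 7, east 7, south 1
  cycle 1: PE[1][0] → acc 6, east 6, south 1
  cycle 2: PE[0][0] → acc 56, east 56, south 8
  cycle 2: PE[1][0] → acc 6, east 6, south 1
  cycle 3: PE[0][0] → acc 0, east 0, south 0
  cycle 3: PE[1][0] → acc 48, east 48, south 8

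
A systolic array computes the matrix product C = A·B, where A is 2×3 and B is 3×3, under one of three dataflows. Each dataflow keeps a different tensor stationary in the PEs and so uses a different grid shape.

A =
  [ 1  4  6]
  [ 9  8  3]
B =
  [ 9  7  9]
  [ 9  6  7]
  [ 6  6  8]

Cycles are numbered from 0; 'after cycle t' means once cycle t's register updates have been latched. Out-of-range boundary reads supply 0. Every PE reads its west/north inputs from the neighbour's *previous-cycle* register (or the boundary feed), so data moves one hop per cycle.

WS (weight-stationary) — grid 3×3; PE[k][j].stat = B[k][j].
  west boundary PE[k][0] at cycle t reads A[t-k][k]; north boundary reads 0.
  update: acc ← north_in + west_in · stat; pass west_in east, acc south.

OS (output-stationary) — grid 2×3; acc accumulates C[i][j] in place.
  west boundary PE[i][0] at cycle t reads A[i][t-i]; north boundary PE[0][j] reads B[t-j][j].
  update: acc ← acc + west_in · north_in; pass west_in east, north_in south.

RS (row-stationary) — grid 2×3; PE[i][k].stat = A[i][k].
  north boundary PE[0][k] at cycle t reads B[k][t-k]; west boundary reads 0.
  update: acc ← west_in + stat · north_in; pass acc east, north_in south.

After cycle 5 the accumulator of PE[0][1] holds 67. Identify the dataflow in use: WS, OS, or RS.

dataflow = OS

Under WS (3×3), PE[0][1]:
  [0] (0,1) acc=0 (h:0 v:0)
  [1] (0,1) acc=7 (h:1 v:7)
  [2] (0,1) acc=63 (h:9 v:63)
  [3] (0,1) acc=0 (h:0 v:0)
  [4] (0,1) acc=0 (h:0 v:0)
  [5] (0,1) acc=0 (h:0 v:0)
Under OS (2×3), PE[0][1]:
  [0] (0,1) acc=0 (h:0 v:0)
  [1] (0,1) acc=7 (h:1 v:7)
  [2] (0,1) acc=31 (h:4 v:6)
  [3] (0,1) acc=67 (h:6 v:6)
  [4] (0,1) acc=67 (h:0 v:0)
  [5] (0,1) acc=67 (h:0 v:0)
Under RS (2×3), PE[0][1]:
  [0] (0,1) acc=0 (h:0 v:0)
  [1] (0,1) acc=45 (h:45 v:9)
  [2] (0,1) acc=31 (h:31 v:6)
  [3] (0,1) acc=37 (h:37 v:7)
  [4] (0,1) acc=0 (h:0 v:0)
  [5] (0,1) acc=0 (h:0 v:0)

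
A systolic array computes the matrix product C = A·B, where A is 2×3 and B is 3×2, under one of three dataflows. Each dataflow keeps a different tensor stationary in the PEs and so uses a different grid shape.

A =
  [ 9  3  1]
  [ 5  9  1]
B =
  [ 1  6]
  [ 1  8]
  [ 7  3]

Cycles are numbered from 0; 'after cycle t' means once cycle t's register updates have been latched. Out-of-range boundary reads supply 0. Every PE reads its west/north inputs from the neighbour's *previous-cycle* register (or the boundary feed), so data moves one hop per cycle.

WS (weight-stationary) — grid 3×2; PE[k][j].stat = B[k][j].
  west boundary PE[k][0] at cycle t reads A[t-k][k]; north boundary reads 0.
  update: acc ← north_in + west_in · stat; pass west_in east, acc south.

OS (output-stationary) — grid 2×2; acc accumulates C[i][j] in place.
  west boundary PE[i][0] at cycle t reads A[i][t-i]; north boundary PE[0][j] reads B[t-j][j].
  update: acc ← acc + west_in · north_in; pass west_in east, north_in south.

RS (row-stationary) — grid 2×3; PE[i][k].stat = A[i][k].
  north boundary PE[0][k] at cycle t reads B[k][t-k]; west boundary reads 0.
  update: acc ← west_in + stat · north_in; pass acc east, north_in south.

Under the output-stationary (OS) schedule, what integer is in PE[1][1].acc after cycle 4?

OS 2×2: PE[1][1] cycle-by-cycle (with neighbour feeds):
  step 0 · PE0,1: acc=0; fwd→0 fwd↓0
  step 0 · PE1,0: acc=0; fwd→0 fwd↓0
  step 0 · PE1,1: acc=0; fwd→0 fwd↓0
  step 1 · PE0,1: acc=54; fwd→9 fwd↓6
  step 1 · PE1,0: acc=5; fwd→5 fwd↓1
  step 1 · PE1,1: acc=0; fwd→0 fwd↓0
  step 2 · PE0,1: acc=78; fwd→3 fwd↓8
  step 2 · PE1,0: acc=14; fwd→9 fwd↓1
  step 2 · PE1,1: acc=30; fwd→5 fwd↓6
  step 3 · PE0,1: acc=81; fwd→1 fwd↓3
  step 3 · PE1,0: acc=21; fwd→1 fwd↓7
  step 3 · PE1,1: acc=102; fwd→9 fwd↓8
  step 4 · PE0,1: acc=81; fwd→0 fwd↓0
  step 4 · PE1,0: acc=21; fwd→0 fwd↓0
  step 4 · PE1,1: acc=105; fwd→1 fwd↓3

PE[1][1].acc = 105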